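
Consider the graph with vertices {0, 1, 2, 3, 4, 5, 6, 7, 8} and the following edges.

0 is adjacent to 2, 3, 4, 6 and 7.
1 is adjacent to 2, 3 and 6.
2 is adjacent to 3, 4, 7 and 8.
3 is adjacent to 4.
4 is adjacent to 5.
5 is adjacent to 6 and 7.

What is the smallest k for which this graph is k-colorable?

4

0, 2, 3, 4 are mutually adjacent (a clique of size 4), so at least 4 colors are needed.
4 colors suffice: 0=b, 1=b, 2=a, 3=d, 4=c, 5=a, 6=c, 7=c, 8=b. Each edge has distinct colors on its endpoints.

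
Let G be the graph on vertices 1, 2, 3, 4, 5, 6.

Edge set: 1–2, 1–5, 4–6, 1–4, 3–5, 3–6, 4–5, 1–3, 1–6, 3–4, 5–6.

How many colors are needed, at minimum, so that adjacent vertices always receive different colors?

1, 3, 4, 5, 6 are pairwise adjacent (a clique of size 5), so at least 5 colors are needed.
5 colors suffice: color red → {1}; color blue → {2, 3}; color green → {4}; color yellow → {5}; color purple → {6}. Each edge has distinct colors on its endpoints.

5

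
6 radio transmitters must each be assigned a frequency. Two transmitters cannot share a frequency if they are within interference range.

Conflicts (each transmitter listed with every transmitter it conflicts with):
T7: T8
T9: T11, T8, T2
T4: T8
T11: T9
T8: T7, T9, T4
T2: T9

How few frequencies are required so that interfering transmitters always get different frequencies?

2

T4 and T8 conflict, so at least 2 frequencies are needed.
2 frequencies suffice: frequency 1 → {T7, T9, T4}; frequency 2 → {T11, T8, T2}. Each listed conflict is separated.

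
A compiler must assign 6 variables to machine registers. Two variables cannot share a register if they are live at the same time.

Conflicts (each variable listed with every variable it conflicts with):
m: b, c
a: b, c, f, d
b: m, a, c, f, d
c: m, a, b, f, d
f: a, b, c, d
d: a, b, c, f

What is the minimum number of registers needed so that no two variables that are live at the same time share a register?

a, b, c, f, d all conflict with each other, so at least 5 registers are needed.
Using 5 registers: m=3, a=4, b=2, c=1, f=5, d=3. Each listed conflict is separated.

5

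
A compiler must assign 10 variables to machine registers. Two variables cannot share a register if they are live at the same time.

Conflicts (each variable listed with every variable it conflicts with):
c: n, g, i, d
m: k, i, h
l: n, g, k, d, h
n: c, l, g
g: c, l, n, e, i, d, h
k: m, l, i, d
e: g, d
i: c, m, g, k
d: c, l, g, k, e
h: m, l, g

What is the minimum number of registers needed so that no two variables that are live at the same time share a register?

c, g, d are mutually in conflict, so at least 3 registers are needed.
Using 3 registers: c=3, m=3, l=3, n=2, g=1, k=1, e=3, i=2, d=2, h=2. No two conflicting variables share a register.

3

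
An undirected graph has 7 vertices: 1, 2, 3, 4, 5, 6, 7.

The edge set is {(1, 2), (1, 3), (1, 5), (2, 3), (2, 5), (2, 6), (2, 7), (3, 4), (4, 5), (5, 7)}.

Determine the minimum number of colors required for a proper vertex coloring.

1, 2, 3 are pairwise adjacent, so at least 3 colors are needed.
3 colors suffice: 1=green, 2=red, 3=blue, 4=red, 5=blue, 6=blue, 7=green. Every edge joins two different colors.

3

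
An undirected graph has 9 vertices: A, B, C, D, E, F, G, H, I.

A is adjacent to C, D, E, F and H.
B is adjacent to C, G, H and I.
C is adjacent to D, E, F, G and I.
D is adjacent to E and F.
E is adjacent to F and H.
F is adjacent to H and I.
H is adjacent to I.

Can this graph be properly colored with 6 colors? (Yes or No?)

Yes

The chromatic number is 5. A, C, D, E, F are pairwise adjacent (a clique of size 5), so at least 5 colors are needed.
5 colors suffice: A=4, B=2, C=1, D=5, E=3, F=2, G=3, H=1, I=3.
Since 6 ≥ 5, a proper 6-coloring certainly exists.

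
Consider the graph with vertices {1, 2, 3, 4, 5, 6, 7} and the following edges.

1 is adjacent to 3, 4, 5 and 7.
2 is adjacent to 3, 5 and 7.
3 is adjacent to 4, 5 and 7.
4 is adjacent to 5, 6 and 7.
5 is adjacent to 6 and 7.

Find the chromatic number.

5

1, 3, 4, 5, 7 are mutually adjacent (a clique of size 5), so at least 5 colors are needed.
One proper 5-coloring: 1=purple, 2=yellow, 3=blue, 4=yellow, 5=red, 6=blue, 7=green. No two adjacent vertices share a color.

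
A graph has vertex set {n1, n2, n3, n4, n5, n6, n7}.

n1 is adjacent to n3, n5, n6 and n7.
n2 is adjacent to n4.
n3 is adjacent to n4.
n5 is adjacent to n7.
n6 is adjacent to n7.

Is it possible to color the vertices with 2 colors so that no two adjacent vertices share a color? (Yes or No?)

No

n1, n6, n7 are mutually adjacent, so at least 3 colors are needed.
So 2 colors are not enough.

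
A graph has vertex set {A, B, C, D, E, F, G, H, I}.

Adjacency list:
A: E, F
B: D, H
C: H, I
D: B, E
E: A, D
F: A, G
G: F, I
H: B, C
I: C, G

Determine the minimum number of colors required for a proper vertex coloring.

The cycle D-B-H-C-I-G-F-A-E-D has odd length 9, so it cannot be 2-colored; at least 3 colors are needed.
3 colors suffice: A=1, B=2, C=2, D=1, E=2, F=3, G=2, H=1, I=1. Every edge joins two different colors.

3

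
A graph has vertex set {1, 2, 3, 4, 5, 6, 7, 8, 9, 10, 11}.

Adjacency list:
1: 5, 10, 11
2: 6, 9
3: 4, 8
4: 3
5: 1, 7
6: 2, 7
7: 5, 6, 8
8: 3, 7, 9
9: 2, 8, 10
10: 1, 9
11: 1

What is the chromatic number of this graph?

The cycle 7-6-2-9-8-7 has odd length 5, so it cannot be 2-colored; at least 3 colors are needed.
3 colors suffice: color a → {1, 2, 4, 8}; color b → {3, 7, 9, 11}; color c → {5, 6, 10}. Every edge joins two different colors.

3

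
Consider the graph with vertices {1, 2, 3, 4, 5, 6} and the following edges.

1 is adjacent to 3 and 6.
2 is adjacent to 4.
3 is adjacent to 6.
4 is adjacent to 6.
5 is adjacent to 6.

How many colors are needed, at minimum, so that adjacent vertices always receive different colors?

3

1, 3, 6 are mutually adjacent, so at least 3 colors are needed.
3 colors suffice: color a → {2, 6}; color b → {3, 4, 5}; color c → {1}. Each edge has distinct colors on its endpoints.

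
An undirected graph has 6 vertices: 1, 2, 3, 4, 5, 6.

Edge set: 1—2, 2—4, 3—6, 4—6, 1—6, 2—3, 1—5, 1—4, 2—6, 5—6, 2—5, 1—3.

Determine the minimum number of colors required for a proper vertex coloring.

4

1, 2, 4, 6 are mutually adjacent (a clique of size 4), so at least 4 colors are needed.
One proper 4-coloring: 1=green, 2=red, 3=yellow, 4=yellow, 5=yellow, 6=blue. Each edge has distinct colors on its endpoints.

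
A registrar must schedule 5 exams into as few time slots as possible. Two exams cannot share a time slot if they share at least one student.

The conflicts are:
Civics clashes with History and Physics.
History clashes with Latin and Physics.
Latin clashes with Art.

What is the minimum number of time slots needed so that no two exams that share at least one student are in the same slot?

Civics, History, Physics all conflict with each other, so at least 3 time slots are needed.
A valid assignment using 3 time slots: Civics=3, History=1, Latin=2, Physics=2, Art=1. Each listed conflict is separated.

3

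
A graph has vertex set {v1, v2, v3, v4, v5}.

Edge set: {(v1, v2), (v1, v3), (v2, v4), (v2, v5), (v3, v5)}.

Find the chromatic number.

v1 and v3 are adjacent, so at least 2 colors are needed.
A valid assignment using 2 colors: v1=blue, v2=red, v3=red, v4=blue, v5=blue. No two adjacent vertices share a color.

2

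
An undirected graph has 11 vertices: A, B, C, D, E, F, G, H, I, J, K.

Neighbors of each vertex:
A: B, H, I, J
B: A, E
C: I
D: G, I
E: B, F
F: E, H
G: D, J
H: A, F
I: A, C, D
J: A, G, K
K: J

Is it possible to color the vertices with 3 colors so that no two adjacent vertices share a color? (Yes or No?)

Yes

The chromatic number is 3. The cycle G-D-I-A-J-G has odd length 5, so it cannot be 2-colored; at least 3 colors are needed.
3 colors suffice: color 1 → {A, C, F, G, K}; color 2 → {E, H, I, J}; color 3 → {B, D}.
That is already a proper 3-coloring.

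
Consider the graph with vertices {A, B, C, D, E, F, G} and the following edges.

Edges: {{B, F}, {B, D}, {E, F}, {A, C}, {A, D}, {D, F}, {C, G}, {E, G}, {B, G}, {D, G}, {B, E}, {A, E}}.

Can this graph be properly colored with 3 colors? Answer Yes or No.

Yes

The chromatic number is 3. B, E, F form a triangle, so at least 3 colors are needed.
3 colors suffice: color 1 → {A, B}; color 2 → {F, G}; color 3 → {C, D, E}.
That is already a proper 3-coloring.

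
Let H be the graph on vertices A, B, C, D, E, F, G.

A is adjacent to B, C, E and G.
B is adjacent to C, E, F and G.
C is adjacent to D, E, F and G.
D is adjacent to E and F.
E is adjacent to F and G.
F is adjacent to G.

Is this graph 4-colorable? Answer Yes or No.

No

B, C, E, F, G are pairwise adjacent (a clique of size 5), so at least 5 colors are needed.
So 4 colors are not enough.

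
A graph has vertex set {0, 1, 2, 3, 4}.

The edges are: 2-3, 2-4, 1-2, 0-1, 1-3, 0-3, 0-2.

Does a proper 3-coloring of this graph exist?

No

0, 1, 2, 3 are mutually adjacent (a clique of size 4), so at least 4 colors are needed.
So 3 colors are not enough.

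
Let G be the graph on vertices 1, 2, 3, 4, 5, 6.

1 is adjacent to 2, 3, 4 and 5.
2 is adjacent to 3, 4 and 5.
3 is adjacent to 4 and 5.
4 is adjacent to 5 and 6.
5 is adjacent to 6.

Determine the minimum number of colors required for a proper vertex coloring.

5

1, 2, 3, 4, 5 form a clique, so at least 5 colors are needed.
5 colors suffice: color red → {4}; color blue → {5}; color green → {1, 6}; color yellow → {3}; color purple → {2}. Every edge joins two different colors.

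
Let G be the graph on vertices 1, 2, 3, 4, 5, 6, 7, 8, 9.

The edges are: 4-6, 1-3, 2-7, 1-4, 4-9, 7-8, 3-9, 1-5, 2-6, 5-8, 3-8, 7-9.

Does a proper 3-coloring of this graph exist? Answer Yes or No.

The chromatic number is 3. The cycle 6-4-9-7-2-6 has odd length 5, so it cannot be 2-colored; at least 3 colors are needed.
3 colors suffice: color red → {3, 4, 5, 7}; color blue → {1, 2, 8, 9}; color green → {6}.
That is already a proper 3-coloring.

Yes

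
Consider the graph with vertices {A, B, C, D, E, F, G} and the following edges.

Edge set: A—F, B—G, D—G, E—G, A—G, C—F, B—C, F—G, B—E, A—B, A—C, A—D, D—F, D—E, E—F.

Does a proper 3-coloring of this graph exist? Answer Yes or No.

A, D, F, G form a clique, so at least 4 colors are needed.
So 3 colors are not enough.

No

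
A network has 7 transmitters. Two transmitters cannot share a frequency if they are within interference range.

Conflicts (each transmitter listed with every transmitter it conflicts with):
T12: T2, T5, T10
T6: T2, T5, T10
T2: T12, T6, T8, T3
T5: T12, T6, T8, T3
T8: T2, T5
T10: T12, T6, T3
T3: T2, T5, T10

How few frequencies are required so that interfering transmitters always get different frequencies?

T6 and T5 conflict, so at least 2 frequencies are needed.
Using 2 frequencies: T12=2, T6=2, T2=1, T5=1, T8=2, T10=1, T3=2. No two conflicting transmitters share a frequency.

2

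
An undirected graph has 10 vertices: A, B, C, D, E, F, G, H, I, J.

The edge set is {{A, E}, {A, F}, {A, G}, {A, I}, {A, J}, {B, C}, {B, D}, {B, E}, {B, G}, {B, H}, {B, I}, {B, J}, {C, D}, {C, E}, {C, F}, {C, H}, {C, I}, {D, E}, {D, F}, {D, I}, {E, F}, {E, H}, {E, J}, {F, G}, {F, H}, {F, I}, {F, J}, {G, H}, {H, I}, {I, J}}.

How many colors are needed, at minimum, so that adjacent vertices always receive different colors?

4

C, D, F, I form a clique, so at least 4 colors are needed.
A valid assignment using 4 colors: A=green, B=red, C=green, D=yellow, E=blue, F=red, G=blue, H=yellow, I=blue, J=yellow. No two adjacent vertices share a color.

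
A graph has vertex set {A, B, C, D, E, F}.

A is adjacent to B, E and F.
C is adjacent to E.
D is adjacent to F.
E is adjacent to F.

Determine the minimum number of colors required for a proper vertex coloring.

3

A, E, F are mutually adjacent, so at least 3 colors are needed.
3 colors suffice: color 1 → {B, C, F}; color 2 → {A, D}; color 3 → {E}. Each edge has distinct colors on its endpoints.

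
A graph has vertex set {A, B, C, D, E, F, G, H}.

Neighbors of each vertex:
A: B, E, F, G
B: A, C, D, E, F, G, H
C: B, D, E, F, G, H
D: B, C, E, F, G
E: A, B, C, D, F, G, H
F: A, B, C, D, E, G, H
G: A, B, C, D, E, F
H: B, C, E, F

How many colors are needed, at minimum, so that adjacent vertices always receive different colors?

6

B, C, D, E, F, G are mutually adjacent (a clique of size 6), so at least 6 colors are needed.
One proper 6-coloring: A=5, B=2, C=5, D=6, E=3, F=1, G=4, H=4. Each edge has distinct colors on its endpoints.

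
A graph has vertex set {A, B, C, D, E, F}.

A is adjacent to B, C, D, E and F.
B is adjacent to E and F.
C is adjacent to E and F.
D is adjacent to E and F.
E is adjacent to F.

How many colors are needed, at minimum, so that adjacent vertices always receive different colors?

A, D, E, F are pairwise adjacent (a clique of size 4), so at least 4 colors are needed.
4 colors suffice: color red → {A}; color blue → {E}; color green → {F}; color yellow → {B, C, D}. Each edge has distinct colors on its endpoints.

4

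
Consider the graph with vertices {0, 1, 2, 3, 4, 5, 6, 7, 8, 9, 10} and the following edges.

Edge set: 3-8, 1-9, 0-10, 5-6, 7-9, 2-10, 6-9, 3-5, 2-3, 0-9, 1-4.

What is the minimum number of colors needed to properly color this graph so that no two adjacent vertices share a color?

The cycle 6-5-3-2-10-0-9-6 has odd length 7, so it cannot be 2-colored; at least 3 colors are needed.
3 colors suffice: color a → {3, 4, 9, 10}; color b → {0, 1, 2, 6, 7, 8}; color c → {5}. Each edge has distinct colors on its endpoints.

3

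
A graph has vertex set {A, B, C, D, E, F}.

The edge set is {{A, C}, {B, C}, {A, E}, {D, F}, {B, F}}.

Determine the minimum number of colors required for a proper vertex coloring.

B and C are adjacent, so at least 2 colors are needed.
One proper 2-coloring: A=blue, B=blue, C=red, D=blue, E=red, F=red. No two adjacent vertices share a color.

2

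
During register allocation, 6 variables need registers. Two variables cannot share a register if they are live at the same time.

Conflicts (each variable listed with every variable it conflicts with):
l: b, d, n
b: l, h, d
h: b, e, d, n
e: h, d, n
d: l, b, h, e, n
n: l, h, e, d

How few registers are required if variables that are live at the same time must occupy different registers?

4

h, e, d, n all conflict with each other, so at least 4 registers are needed.
4 registers suffice: register 1 → {d}; register 2 → {l, h}; register 3 → {b, n}; register 4 → {e}. Each listed conflict is separated.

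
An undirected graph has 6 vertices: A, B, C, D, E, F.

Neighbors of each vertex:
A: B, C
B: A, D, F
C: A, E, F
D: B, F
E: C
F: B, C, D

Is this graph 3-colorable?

Yes

The chromatic number is 3. B, D, F are pairwise adjacent, so at least 3 colors are needed.
3 colors suffice: A=2, B=1, C=1, D=3, E=2, F=2.
That is already a proper 3-coloring.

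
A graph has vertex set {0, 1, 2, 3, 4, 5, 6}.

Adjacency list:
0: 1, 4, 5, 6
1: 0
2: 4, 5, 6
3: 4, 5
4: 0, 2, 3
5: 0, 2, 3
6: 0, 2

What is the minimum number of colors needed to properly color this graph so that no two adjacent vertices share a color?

2

0 and 1 are adjacent, so at least 2 colors are needed.
2 colors suffice: color red → {0, 2, 3}; color blue → {1, 4, 5, 6}. No two adjacent vertices share a color.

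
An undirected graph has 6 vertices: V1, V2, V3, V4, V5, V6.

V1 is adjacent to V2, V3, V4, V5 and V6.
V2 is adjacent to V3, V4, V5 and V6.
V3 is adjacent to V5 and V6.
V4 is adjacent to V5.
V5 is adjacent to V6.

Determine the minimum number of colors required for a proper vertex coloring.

5

V1, V2, V3, V5, V6 form a clique, so at least 5 colors are needed.
A valid assignment using 5 colors: V1=R, V2=G, V3=P, V4=Y, V5=B, V6=Y. No two adjacent vertices share a color.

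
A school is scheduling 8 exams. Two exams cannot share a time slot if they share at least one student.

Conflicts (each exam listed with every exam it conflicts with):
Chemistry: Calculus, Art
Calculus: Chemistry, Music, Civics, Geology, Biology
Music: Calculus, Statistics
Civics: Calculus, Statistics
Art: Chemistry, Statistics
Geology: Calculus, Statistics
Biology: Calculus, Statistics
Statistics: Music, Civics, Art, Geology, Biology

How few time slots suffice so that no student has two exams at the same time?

The cycle Chemistry-Calculus-Geology-Statistics-Art-Chemistry has odd length 5, so it cannot be 2-colored; at least 3 time slots are needed.
Using 3 time slots: Chemistry=2, Calculus=1, Music=2, Civics=2, Art=3, Geology=2, Biology=2, Statistics=1. Every pair that conflicts lands in different time slots.

3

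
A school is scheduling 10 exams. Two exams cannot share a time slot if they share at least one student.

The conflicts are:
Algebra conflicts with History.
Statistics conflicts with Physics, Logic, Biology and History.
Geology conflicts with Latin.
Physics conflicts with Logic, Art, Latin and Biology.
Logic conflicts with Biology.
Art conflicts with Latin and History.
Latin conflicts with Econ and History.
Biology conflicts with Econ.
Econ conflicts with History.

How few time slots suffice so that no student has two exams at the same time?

4

Statistics, Physics, Logic, Biology are mutually in conflict, so at least 4 time slots are needed.
4 time slots suffice: time slot 1 → {Geology, Physics, History}; time slot 2 → {Algebra, Latin, Biology}; time slot 3 → {Statistics, Art, Econ}; time slot 4 → {Logic}. Each listed conflict is separated.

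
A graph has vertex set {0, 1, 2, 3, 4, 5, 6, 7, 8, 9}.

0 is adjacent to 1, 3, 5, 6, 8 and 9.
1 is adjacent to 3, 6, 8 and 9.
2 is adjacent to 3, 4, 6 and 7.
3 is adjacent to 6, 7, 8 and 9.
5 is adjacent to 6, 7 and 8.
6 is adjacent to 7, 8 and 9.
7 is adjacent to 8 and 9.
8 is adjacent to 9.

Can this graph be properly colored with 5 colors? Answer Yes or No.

0, 1, 3, 6, 8, 9 are pairwise adjacent (a clique of size 6), so at least 6 colors are needed.
So 5 colors are not enough.

No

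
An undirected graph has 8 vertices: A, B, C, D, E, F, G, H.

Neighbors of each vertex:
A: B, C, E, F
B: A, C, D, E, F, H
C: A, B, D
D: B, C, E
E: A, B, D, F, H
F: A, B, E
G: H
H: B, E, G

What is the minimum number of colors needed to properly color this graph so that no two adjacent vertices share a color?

A, B, E, F are mutually adjacent (a clique of size 4), so at least 4 colors are needed.
4 colors suffice: A=3, B=1, C=2, D=3, E=2, F=4, G=1, H=3. Each edge has distinct colors on its endpoints.

4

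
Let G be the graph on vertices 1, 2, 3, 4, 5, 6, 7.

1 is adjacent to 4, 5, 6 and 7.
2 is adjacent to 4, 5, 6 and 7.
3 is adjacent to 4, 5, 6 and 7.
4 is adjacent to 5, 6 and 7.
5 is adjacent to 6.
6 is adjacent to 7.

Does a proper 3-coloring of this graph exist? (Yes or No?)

3, 4, 5, 6 form a clique, so at least 4 colors are needed.
So 3 colors are not enough.

No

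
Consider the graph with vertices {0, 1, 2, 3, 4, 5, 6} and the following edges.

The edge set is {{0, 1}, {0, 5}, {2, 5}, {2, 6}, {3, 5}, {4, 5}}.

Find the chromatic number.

2

3 and 5 are adjacent, so at least 2 colors are needed.
A valid assignment using 2 colors: 0=b, 1=a, 2=b, 3=b, 4=b, 5=a, 6=a. Each edge has distinct colors on its endpoints.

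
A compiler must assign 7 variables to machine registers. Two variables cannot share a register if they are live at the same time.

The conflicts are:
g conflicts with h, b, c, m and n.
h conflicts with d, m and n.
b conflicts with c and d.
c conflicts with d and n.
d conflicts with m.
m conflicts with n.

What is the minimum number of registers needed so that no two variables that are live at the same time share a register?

g, h, m, n pairwise conflict, so at least 4 registers are needed.
Using 4 registers: g=1, h=4, b=3, c=2, d=1, m=2, n=3. No two conflicting variables share a register.

4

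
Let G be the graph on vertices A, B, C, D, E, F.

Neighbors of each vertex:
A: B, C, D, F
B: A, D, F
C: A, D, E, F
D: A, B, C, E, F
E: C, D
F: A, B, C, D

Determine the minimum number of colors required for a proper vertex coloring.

4

A, B, D, F are pairwise adjacent (a clique of size 4), so at least 4 colors are needed.
4 colors suffice: color 1 → {D}; color 2 → {E, F}; color 3 → {B, C}; color 4 → {A}. No two adjacent vertices share a color.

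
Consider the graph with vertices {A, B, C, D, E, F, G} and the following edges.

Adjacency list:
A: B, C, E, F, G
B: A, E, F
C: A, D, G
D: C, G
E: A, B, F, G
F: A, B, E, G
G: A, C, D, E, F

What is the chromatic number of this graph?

A, E, F, G are pairwise adjacent (a clique of size 4), so at least 4 colors are needed.
A valid assignment using 4 colors: A=2, B=1, C=3, D=2, E=3, F=4, G=1. No two adjacent vertices share a color.

4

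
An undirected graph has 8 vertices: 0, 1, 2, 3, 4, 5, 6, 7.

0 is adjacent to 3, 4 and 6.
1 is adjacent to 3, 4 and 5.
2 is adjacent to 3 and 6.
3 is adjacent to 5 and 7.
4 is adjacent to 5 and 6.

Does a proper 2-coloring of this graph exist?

0, 4, 6 are mutually adjacent, so at least 3 colors are needed.
So 2 colors are not enough.

No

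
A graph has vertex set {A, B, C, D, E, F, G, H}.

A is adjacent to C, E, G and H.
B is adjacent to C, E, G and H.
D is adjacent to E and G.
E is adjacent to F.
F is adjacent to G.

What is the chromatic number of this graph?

2

A and E are adjacent, so at least 2 colors are needed.
One proper 2-coloring: A=1, B=1, C=2, D=1, E=2, F=1, G=2, H=2. No two adjacent vertices share a color.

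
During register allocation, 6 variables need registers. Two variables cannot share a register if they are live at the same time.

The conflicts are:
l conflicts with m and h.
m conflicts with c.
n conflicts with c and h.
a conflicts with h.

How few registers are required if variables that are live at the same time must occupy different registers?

The cycle n-c-m-l-h-n has odd length 5, so it cannot be 2-colored; at least 3 registers are needed.
3 registers suffice: register 1 → {m, h}; register 2 → {l, n, a}; register 3 → {c}. Every pair that conflicts lands in different registers.

3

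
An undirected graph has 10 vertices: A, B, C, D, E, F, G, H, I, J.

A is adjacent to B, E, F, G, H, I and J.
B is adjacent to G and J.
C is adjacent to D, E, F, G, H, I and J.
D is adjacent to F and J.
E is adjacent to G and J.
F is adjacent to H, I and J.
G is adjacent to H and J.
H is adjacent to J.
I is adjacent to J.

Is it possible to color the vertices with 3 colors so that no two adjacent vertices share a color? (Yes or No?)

No

C, D, F, J are pairwise adjacent (a clique of size 4), so at least 4 colors are needed.
So 3 colors are not enough.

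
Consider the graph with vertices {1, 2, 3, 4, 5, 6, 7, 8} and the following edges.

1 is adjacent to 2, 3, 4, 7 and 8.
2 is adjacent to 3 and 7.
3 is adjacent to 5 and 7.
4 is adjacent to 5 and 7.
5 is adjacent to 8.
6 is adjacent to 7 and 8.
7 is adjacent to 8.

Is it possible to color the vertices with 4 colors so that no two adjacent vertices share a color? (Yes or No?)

The chromatic number is 4. 1, 2, 3, 7 are mutually adjacent (a clique of size 4), so at least 4 colors are needed.
4 colors suffice: color a → {5, 7}; color b → {1, 6}; color c → {3, 4, 8}; color d → {2}.
That is already a proper 4-coloring.

Yes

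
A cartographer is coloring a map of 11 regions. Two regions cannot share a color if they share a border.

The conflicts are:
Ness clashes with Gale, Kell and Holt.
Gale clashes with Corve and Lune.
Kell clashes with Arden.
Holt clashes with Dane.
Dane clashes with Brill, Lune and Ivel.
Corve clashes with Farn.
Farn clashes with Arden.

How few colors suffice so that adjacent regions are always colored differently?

The cycle Gale-Lune-Dane-Holt-Ness-Gale has odd length 5, so it cannot be 2-colored; at least 3 colors are needed.
3 colors suffice: Ness=2, Gale=1, Kell=3, Holt=3, Dane=1, Corve=2, Brill=2, Lune=2, Ivel=2, Farn=3, Arden=1. Each listed conflict is separated.

3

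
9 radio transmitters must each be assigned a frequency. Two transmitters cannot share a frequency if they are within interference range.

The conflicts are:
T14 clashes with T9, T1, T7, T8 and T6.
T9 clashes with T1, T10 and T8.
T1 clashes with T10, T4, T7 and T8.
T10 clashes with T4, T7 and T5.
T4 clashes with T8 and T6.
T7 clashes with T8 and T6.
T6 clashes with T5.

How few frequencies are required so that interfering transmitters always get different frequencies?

4

T14, T1, T7, T8 pairwise conflict, so at least 4 frequencies are needed.
4 frequencies suffice: T14=4, T9=2, T1=1, T10=3, T4=2, T7=2, T8=3, T6=1, T5=2. No two conflicting transmitters share a frequency.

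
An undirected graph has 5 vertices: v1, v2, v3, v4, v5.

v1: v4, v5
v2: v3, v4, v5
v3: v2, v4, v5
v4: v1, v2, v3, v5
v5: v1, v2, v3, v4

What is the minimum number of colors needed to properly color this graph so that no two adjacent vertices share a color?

4

v2, v3, v4, v5 are mutually adjacent (a clique of size 4), so at least 4 colors are needed.
A valid assignment using 4 colors: v1=3, v2=3, v3=4, v4=2, v5=1. No two adjacent vertices share a color.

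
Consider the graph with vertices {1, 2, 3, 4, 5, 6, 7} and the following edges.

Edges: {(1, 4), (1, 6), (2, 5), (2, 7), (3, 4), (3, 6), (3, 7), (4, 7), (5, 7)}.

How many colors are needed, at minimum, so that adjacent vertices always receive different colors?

3

3, 4, 7 are pairwise adjacent, so at least 3 colors are needed.
3 colors suffice: color red → {1, 7}; color blue → {4, 5, 6}; color green → {2, 3}. No two adjacent vertices share a color.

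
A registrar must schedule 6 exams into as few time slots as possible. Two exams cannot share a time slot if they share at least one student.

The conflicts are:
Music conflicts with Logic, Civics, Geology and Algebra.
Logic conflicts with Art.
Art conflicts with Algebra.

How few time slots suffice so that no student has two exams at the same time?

2

Music and Civics conflict, so at least 2 time slots are needed.
2 time slots suffice: time slot 1 → {Music, Art}; time slot 2 → {Logic, Civics, Geology, Algebra}. Each listed conflict is separated.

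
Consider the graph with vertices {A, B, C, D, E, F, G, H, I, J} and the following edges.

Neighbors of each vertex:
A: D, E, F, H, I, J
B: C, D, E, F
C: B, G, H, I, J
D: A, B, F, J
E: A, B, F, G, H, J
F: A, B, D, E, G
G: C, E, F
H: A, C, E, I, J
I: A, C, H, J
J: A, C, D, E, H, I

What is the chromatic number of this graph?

4

A, E, H, J form a clique, so at least 4 colors are needed.
4 colors suffice: A=2, B=4, C=2, D=1, E=1, F=3, G=4, H=4, I=1, J=3. Every edge joins two different colors.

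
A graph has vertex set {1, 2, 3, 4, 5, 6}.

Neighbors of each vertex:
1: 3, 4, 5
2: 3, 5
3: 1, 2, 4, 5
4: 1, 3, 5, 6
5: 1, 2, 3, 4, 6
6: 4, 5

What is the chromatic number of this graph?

4

1, 3, 4, 5 are mutually adjacent (a clique of size 4), so at least 4 colors are needed.
4 colors suffice: color a → {5}; color b → {3, 6}; color c → {2, 4}; color d → {1}. Each edge has distinct colors on its endpoints.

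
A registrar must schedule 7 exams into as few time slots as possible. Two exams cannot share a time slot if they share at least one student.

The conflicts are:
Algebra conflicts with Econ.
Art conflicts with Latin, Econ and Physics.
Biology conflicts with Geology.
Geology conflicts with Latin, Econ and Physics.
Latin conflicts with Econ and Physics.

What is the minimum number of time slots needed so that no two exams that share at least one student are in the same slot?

Art, Latin, Econ all conflict with each other, so at least 3 time slots are needed.
3 time slots suffice: time slot 1 → {Biology, Econ, Physics}; time slot 2 → {Algebra, Art, Geology}; time slot 3 → {Latin}. Every pair that conflicts lands in different time slots.

3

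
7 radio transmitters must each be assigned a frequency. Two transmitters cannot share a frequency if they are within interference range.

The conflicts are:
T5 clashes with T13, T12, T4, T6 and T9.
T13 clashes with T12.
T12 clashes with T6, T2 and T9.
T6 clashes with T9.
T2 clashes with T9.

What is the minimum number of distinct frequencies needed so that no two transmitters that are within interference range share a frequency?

T5, T12, T6, T9 all conflict with each other, so at least 4 frequencies are needed.
4 frequencies suffice: frequency 1 → {T5, T2}; frequency 2 → {T12, T4}; frequency 3 → {T13, T9}; frequency 4 → {T6}. Every pair that conflicts lands in different frequencies.

4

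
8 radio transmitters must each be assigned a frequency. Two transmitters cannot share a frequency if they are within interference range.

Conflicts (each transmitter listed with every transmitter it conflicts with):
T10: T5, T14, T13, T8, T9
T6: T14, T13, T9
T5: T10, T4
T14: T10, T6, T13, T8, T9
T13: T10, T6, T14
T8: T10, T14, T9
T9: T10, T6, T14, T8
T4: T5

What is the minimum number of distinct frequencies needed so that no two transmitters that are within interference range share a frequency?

T10, T14, T8, T9 are mutually in conflict, so at least 4 frequencies are needed.
4 frequencies suffice: T10=1, T6=1, T5=2, T14=2, T13=3, T8=4, T9=3, T4=1. No two conflicting transmitters share a frequency.

4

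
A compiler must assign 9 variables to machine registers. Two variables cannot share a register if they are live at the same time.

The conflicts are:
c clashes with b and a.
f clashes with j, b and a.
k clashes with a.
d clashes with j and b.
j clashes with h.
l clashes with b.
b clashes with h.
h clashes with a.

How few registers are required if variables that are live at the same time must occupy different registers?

2

l and b conflict, so at least 2 registers are needed.
2 registers suffice: register 1 → {j, b, a}; register 2 → {c, f, k, d, l, h}. Each listed conflict is separated.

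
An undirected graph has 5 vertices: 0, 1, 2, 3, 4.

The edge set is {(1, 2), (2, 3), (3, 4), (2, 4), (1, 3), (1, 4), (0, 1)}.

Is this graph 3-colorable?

1, 2, 3, 4 are mutually adjacent (a clique of size 4), so at least 4 colors are needed.
So 3 colors are not enough.

No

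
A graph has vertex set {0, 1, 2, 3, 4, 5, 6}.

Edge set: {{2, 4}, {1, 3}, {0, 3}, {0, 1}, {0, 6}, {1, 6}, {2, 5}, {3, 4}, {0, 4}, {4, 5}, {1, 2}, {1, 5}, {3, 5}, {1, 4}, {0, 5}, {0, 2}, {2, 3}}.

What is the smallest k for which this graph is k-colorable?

6

0, 1, 2, 3, 4, 5 are mutually adjacent (a clique of size 6), so at least 6 colors are needed.
6 colors suffice: color a → {0}; color b → {1}; color c → {5, 6}; color d → {2}; color e → {3}; color f → {4}. Each edge has distinct colors on its endpoints.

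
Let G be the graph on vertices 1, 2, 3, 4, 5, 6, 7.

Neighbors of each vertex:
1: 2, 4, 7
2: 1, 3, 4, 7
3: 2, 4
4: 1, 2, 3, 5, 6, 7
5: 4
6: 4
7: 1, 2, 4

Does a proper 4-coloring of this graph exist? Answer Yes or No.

Yes

The chromatic number is 4. 1, 2, 4, 7 are mutually adjacent (a clique of size 4), so at least 4 colors are needed.
4 colors suffice: color a → {4}; color b → {2, 5, 6}; color c → {1, 3}; color d → {7}.
That is already a proper 4-coloring.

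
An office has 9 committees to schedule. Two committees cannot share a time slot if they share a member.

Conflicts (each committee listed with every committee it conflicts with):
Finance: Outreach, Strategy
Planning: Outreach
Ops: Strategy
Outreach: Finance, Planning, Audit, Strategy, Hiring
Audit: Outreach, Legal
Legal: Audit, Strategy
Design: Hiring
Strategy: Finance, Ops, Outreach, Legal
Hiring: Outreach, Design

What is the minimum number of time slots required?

Finance, Outreach, Strategy all conflict with each other, so at least 3 time slots are needed.
A valid assignment using 3 time slots: Finance=3, Planning=2, Ops=1, Outreach=1, Audit=2, Legal=1, Design=1, Strategy=2, Hiring=2. Each listed conflict is separated.

3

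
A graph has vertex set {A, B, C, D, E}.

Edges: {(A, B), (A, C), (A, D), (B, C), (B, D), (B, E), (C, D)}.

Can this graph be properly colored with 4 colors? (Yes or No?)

Yes

The chromatic number is 4. A, B, C, D form a clique, so at least 4 colors are needed.
4 colors suffice: A=2, B=1, C=4, D=3, E=2.
That is already a proper 4-coloring.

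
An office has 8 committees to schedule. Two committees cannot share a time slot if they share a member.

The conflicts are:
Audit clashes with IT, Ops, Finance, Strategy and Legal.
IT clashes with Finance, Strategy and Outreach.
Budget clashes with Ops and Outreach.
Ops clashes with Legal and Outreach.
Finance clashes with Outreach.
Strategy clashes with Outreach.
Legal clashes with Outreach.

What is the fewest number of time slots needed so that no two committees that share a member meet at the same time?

3

Ops, Legal, Outreach are mutually in conflict, so at least 3 time slots are needed.
3 time slots suffice: Audit=1, IT=2, Budget=3, Ops=2, Finance=3, Strategy=3, Legal=3, Outreach=1. Every pair that conflicts lands in different time slots.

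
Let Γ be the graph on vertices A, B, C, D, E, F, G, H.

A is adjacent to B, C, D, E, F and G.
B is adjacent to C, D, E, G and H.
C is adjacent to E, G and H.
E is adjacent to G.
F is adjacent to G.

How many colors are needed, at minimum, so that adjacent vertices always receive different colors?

5

A, B, C, E, G are mutually adjacent (a clique of size 5), so at least 5 colors are needed.
One proper 5-coloring: A=red, B=blue, C=green, D=green, E=purple, F=blue, G=yellow, H=red. No two adjacent vertices share a color.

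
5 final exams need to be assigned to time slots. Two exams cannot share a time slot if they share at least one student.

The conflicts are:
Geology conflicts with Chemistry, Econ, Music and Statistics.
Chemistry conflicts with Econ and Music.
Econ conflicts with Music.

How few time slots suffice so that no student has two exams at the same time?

4

Geology, Chemistry, Econ, Music pairwise conflict, so at least 4 time slots are needed.
Using 4 time slots: Geology=1, Chemistry=3, Econ=4, Music=2, Statistics=2. Each listed conflict is separated.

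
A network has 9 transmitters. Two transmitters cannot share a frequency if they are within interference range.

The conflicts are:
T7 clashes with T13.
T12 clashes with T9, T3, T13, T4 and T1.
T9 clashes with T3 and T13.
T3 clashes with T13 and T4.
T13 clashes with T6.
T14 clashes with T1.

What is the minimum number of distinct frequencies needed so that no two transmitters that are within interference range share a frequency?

T12, T9, T3, T13 are mutually in conflict, so at least 4 frequencies are needed.
4 frequencies suffice: frequency 1 → {T13, T4, T1}; frequency 2 → {T7, T12, T14, T6}; frequency 3 → {T3}; frequency 4 → {T9}. Each listed conflict is separated.

4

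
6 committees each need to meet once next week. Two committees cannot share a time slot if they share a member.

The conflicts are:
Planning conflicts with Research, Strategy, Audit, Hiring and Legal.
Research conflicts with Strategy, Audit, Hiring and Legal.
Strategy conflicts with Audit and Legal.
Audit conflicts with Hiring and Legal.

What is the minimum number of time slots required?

5

Planning, Research, Strategy, Audit, Legal all conflict with each other, so at least 5 time slots are needed.
5 time slots suffice: time slot 1 → {Planning}; time slot 2 → {Audit}; time slot 3 → {Research}; time slot 4 → {Strategy, Hiring}; time slot 5 → {Legal}. Each listed conflict is separated.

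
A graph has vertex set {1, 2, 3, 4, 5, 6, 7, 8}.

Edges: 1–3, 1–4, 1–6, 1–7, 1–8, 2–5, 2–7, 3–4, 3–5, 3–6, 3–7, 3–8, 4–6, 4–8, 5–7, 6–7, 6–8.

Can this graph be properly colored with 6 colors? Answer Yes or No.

The chromatic number is 5. 1, 3, 4, 6, 8 are mutually adjacent (a clique of size 5), so at least 5 colors are needed.
5 colors suffice: 1=yellow, 2=red, 3=red, 4=purple, 5=blue, 6=blue, 7=green, 8=green.
Since 6 ≥ 5, a proper 6-coloring certainly exists.

Yes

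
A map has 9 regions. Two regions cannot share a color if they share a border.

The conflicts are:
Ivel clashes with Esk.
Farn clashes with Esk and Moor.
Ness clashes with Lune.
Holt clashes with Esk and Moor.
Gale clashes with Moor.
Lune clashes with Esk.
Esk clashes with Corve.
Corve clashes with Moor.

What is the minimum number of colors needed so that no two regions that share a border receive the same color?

2

Lune and Esk conflict, so at least 2 colors are needed.
One proper 2-coloring: Ivel=2, Farn=2, Ness=1, Holt=2, Gale=2, Lune=2, Esk=1, Corve=2, Moor=1. No two conflicting regions share a color.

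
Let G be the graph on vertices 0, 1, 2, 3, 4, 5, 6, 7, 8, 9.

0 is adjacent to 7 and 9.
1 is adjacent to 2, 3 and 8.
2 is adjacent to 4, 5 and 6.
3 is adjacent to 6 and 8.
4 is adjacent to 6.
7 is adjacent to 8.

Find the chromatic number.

1, 3, 8 form a triangle, so at least 3 colors are needed.
3 colors suffice: color red → {0, 2, 8}; color blue → {1, 5, 6, 7, 9}; color green → {3, 4}. Each edge has distinct colors on its endpoints.

3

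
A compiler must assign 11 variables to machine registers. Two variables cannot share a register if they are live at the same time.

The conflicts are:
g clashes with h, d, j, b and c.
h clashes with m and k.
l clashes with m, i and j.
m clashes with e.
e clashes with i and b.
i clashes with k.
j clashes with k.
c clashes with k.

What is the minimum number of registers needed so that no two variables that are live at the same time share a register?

The cycle l-j-g-h-m-l has odd length 5, so it cannot be 2-colored; at least 3 registers are needed.
3 registers suffice: register 1 → {g, l, e, k}; register 2 → {m, i, d, j, b, c}; register 3 → {h}. Every pair that conflicts lands in different registers.

3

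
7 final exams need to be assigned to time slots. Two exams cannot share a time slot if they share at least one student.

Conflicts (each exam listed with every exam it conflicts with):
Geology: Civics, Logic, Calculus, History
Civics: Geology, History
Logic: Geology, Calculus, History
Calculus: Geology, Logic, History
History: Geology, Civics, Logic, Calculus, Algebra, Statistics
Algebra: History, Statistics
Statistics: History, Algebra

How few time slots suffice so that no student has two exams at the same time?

Geology, Logic, Calculus, History all conflict with each other, so at least 4 time slots are needed.
Using 4 time slots: Geology=2, Civics=3, Logic=4, Calculus=3, History=1, Algebra=3, Statistics=2. Every pair that conflicts lands in different time slots.

4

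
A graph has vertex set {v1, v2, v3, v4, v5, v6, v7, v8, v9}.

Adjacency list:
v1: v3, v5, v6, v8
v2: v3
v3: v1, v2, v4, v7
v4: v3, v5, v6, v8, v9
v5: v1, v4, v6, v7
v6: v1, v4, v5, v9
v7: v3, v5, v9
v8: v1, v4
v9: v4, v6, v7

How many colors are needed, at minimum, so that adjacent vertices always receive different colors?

v1, v5, v6 form a triangle, so at least 3 colors are needed.
3 colors suffice: v1=R, v2=R, v3=B, v4=R, v5=G, v6=B, v7=R, v8=B, v9=G. No two adjacent vertices share a color.

3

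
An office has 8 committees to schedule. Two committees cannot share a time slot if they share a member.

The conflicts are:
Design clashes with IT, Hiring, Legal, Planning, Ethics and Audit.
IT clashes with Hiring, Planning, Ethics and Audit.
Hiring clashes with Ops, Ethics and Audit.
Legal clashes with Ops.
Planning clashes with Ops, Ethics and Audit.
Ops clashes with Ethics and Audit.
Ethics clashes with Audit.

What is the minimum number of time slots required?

Design, IT, Hiring, Ethics, Audit all conflict with each other, so at least 5 time slots are needed.
A valid assignment using 5 time slots: Design=1, IT=4, Hiring=5, Legal=2, Planning=5, Ops=1, Ethics=2, Audit=3. No two conflicting committees share a time slot.

5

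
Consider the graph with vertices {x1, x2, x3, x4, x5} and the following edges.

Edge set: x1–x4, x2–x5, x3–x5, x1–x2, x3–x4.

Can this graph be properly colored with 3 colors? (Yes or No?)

The chromatic number is 3. The cycle x1-x2-x5-x3-x4-x1 has odd length 5, so it cannot be 2-colored; at least 3 colors are needed.
3 colors suffice: color red → {x1, x5}; color blue → {x2, x4}; color green → {x3}.
That is already a proper 3-coloring.

Yes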